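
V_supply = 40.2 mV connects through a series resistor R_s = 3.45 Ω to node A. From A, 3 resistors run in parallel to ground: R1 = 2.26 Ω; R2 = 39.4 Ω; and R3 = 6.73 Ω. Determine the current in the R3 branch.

I ≈ 1.91 mA

Equivalent of the parallel group: R_p = 1.622 Ω.
V_A = 40.2 × 1.622/5.072 = 12.86 mV.
I(R3) = V_A / R3 = 12.86/6.73 = 1.910 mA.
(Check via current divider: I_total = 7.926 mA; share G_k/ΣG = 0.2410 → same result.)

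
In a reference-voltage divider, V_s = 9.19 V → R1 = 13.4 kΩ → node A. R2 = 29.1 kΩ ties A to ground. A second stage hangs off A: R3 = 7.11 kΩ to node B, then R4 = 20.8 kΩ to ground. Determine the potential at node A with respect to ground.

Node A sees R2 in parallel with the series input of stage 2, R3 + R4 = 27.91 kΩ.
R2 ‖ (R3+R4) = 14.25 kΩ.
First divider: V_A = V_s · 14.25/(13.4 + 14.25) = 4.736 V.

V_A ≈ 4.74 V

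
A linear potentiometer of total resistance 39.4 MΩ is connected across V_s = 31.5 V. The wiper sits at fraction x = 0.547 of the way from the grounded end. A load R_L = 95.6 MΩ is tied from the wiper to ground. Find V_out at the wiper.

V_out ≈ 15.6 V

Lower segment x·R_p = 21.55 MΩ; upper segment (1−x)·R_p = 17.85 MΩ.
R_L loads the lower segment: effective lower R = 17.59 MΩ.
Then V_out = V_s · 17.59/(17.85 + 17.59) = 15.63 V.
(Unloaded: V_out = x·V_s = 17.2 V.)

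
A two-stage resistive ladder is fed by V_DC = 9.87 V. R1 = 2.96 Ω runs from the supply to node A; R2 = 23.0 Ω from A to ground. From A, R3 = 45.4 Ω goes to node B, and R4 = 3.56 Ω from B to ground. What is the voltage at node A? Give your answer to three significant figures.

V_A ≈ 8.30 V

Node A sees R2 in parallel with the series input of stage 2, R3 + R4 = 48.96 Ω.
R2 ‖ (R3+R4) = 15.65 Ω.
So V_A = 9.87 × 0.8409 = 8.300 V.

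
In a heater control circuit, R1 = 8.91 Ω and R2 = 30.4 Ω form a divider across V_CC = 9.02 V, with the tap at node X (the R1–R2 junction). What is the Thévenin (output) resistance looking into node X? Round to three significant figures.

R_th ≈ 6.89 Ω

With V_CC suppressed (replaced by a short), R_th = R1 ‖ R2 = (8.910 × 30.4)/(8.910 + 30.4) = 6.890 Ω.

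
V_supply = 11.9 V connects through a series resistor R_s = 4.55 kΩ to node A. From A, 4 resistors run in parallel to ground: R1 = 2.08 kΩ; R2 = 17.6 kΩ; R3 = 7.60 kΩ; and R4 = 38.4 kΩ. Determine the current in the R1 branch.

Combine the parallel branches: R_p = (1/2.08 + 1/17.6 + 1/7.60 + 1/38.4)⁻¹ = 1.438 kΩ.
Node voltage V_A = V_supply · R_p/(R_s + R_p) = 11.9 × 0.2402 = 2.858 V.
Branch current I = V_A/R1 = 2.858/2.08 = 1.374 mA.
(Check via current divider: I_total = 1.987 mA; share G_k/ΣG = 0.6915 → same result.)

I ≈ 1.37 mA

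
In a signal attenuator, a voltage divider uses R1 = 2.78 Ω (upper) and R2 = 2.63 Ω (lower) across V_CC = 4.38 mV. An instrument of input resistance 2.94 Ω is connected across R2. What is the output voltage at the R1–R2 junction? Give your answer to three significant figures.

R2 ‖ R_L = (2.63 × 2.94)/(2.63 + 2.94) = 1.388 Ω.
Then V_out = V_CC · R2'/(R1 + R2') = 4.38 × 1.388/4.168 = 1.459 mV.

V_out ≈ 1.46 mV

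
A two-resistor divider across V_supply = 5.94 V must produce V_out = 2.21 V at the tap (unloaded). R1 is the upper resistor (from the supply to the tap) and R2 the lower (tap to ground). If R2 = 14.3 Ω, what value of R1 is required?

Required fraction k = V_out/V_supply = 0.3721.
R1 = R2·(1/k − 1) = 14.3 × 1.688 = 24.14 Ω.

R1 ≈ 24.1 Ω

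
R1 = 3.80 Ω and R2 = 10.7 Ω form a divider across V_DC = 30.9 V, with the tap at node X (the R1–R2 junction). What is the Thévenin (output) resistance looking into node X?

Looking into X with the source shorted: R_th = R1·R2/(R1+R2) = 3.800 × 10.7/14.50 = 2.804 Ω.

R_th ≈ 2.80 Ω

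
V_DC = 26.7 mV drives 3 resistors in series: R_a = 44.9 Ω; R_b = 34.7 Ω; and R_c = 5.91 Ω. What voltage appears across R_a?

ΣR = 44.9 + 34.7 + 5.91 = 85.51 Ω.
V = V_DC · R/ΣR = 26.7 × 0.5251 = 14.02 mV.

V ≈ 14.0 mV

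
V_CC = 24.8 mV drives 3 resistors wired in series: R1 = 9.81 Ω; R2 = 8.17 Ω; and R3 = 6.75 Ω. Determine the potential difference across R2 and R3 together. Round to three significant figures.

V ≈ 15.0 mV

Total series resistance ΣR = 9.81 + 8.17 + 6.75 = 24.73 Ω.
R_{R2..R3} = 8.17 + 6.75 = 14.92 Ω.
By the voltage-divider rule, V = 24.8 × 14.92/24.73 = 14.96 mV.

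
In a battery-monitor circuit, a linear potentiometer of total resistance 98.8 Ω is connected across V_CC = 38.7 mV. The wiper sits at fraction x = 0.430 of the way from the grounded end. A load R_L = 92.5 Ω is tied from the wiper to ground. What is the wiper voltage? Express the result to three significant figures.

V_out ≈ 13.2 mV

The pot divides into 56.32 Ω above the wiper and 42.48 Ω below.
R_L loads the lower segment: effective lower R = 29.11 Ω.
Loaded-divider output: V_out = 38.7 × 0.3408 = 13.19 mV.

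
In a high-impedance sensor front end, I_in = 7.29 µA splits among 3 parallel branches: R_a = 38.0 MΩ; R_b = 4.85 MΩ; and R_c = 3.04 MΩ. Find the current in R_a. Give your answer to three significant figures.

I ≈ 0.342 µA

Total conductance ΣG = 1/38.0 + 1/4.85 + 1/3.04 = 0.5614 (units of 1/MΩ).
By the current-divider rule, I = I_in · G_k/ΣG = 7.29 × 0.04687 = 0.3417 µA.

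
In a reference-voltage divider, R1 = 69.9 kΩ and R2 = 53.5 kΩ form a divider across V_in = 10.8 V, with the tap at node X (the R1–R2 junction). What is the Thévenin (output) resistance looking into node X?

R_th ≈ 30.3 kΩ

Looking into X with the source shorted: R_th = R1·R2/(R1+R2) = 69.90 × 53.5/123.4 = 30.31 kΩ.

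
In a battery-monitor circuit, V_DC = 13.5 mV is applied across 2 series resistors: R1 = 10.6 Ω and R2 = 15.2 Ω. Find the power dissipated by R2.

Series current I = V_DC/ΣR = 13.5/25.80 = 0.5233 mA.
V(R2) = I·R = 7.953 mV; P = V·I = 7.953 × 0.5233 = 4.162 µW.

P ≈ 4.16 µW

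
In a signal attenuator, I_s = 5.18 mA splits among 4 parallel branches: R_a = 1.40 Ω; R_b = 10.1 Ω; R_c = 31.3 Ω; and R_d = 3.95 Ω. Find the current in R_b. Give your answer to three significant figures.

ΣG = 1/1.40 + 1/10.1 + 1/31.3 + 1/3.95 = 1.098.
R_b takes the fraction G_k/ΣG = 0.09901/1.098 = 0.09014, so I = 5.18 × 0.09014 = 0.4669 mA.

I ≈ 0.467 mA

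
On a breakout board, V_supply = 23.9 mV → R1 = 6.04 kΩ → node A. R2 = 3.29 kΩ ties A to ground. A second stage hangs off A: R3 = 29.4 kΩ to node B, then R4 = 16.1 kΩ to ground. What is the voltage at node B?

The second stage (R3 + R4 = 45.50 kΩ) loads node A in parallel with R2.
Effective lower resistance at A: R2 ‖ 45.50 = 3.068 kΩ.
First divider: V_A = V_supply · 3.068/(6.04 + 3.068) = 8.051 mV.
V_B = V_A × 0.3538 = 2.849 mV.

V_B ≈ 2.85 mV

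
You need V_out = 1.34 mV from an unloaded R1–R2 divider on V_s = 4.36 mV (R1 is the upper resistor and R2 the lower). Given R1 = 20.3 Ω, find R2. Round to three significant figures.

R2 ≈ 9.01 Ω

V_out/V_s = R2/(R1+R2) = 0.3073.
So R2 = R1 · V_out/(V_s − V_out) = 20.3 × 1.34/(4.36 − 1.34) = 20.3 × 0.4437 = 9.007 Ω.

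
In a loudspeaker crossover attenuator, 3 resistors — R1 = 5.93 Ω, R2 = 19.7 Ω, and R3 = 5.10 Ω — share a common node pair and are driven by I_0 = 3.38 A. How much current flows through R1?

Conductances: ΣG = 1/5.93 + 1/19.7 + 1/5.10 = 0.4155 (1/Ω).
R1 takes the fraction G_k/ΣG = 0.1686/0.4155 = 0.4059, so I = 3.38 × 0.4059 = 1.372 A.

I ≈ 1.37 A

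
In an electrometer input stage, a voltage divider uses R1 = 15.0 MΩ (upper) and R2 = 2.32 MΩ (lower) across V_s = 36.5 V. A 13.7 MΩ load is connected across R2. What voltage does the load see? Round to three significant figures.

V_out ≈ 4.26 V

R2 ‖ R_L = (2.32 × 13.7)/(2.32 + 13.7) = 1.984 MΩ.
Now apply the divider: V_out = 36.5 × 0.1168 = 4.264 V.
(Unloaded it would be 4.89 V; the load pulls it down.)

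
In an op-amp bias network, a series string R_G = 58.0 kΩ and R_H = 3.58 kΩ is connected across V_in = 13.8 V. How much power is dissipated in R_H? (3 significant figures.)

Series current I = V_in/ΣR = 13.8/61.58 = 0.2241 mA.
P = I²R = 0.05022 × 3.58 = 0.1798 mW.

P ≈ 0.180 mW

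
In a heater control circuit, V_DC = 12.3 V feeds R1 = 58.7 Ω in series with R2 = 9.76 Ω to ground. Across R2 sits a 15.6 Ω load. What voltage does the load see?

R2 ‖ R_L = (9.76 × 15.6)/(9.76 + 15.6) = 6.004 Ω.
Then V_out = V_DC · R2'/(R1 + R2') = 12.3 × 6.004/64.70 = 1.141 V.

V_out ≈ 1.14 V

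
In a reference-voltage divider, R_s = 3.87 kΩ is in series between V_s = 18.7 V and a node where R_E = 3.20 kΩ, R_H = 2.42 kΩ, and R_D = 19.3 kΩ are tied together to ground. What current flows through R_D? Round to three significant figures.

Parallel bank: R_p = 1/(1/3.20 + 1/2.42 + 1/19.3) = 1.286 kΩ.
V_A = 18.7 × 1.286/5.156 = 4.664 V.
I(R_D) = V_A / R_D = 4.664/19.3 = 0.2417 mA.

I ≈ 0.242 mA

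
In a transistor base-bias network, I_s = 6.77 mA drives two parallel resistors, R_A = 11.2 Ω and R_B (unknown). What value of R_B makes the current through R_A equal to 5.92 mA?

In a two-way split, I_A/I_s = R_B/(R_A + R_B).
5.92/6.77 = R_B/(R_A + R_B) → R_B = R_A · (0.8744)/(1 − 0.8744) = 11.2 × 6.965 = 78.00 Ω.

R_B ≈ 78.0 Ω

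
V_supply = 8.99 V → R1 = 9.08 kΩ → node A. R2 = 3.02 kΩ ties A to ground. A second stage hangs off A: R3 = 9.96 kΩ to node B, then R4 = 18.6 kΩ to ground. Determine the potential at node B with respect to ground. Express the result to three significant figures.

V_B ≈ 1.35 V

Looking into the second stage from A: R3 + R4 = 28.56 kΩ appears in parallel with R2.
Effective lower resistance at A: R2 ‖ 28.56 = 2.731 kΩ.
First divider: V_A = V_supply · 2.731/(9.08 + 2.731) = 2.079 V.
V_B = V_A × 0.6513 = 1.354 V.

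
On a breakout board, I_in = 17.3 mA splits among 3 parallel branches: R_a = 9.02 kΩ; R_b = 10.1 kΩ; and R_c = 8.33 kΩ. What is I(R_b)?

ΣG = 1/9.02 + 1/10.1 + 1/8.33 = 0.3299.
By the current-divider rule, I = I_in · G_k/ΣG = 17.3 × 0.3001 = 5.192 mA.

I ≈ 5.19 mA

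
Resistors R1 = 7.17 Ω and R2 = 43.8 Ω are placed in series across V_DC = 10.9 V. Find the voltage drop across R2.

V ≈ 9.37 V

ΣR = 7.17 + 43.8 = 50.97 Ω.
Voltage divider: V = V_DC · (43.80 / 50.97) = 10.9 × 0.8593 = 9.367 V.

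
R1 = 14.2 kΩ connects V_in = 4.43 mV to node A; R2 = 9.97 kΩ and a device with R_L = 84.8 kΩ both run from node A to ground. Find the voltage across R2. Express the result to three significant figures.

V_out ≈ 1.71 mV

First combine the lower leg with the load: R2 ‖ R_L = 8.921 kΩ.
Now apply the divider: V_out = 4.43 × 0.3858 = 1.709 mV.
(Unloaded it would be 1.83 mV; the load pulls it down.)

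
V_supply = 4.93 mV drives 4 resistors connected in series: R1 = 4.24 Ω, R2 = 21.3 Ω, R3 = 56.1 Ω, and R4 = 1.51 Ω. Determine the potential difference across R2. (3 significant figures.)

ΣR = 4.24 + 21.3 + 56.1 + 1.51 = 83.15 Ω.
V = V_supply · R/ΣR = 4.93 × 0.2562 = 1.263 mV.

V ≈ 1.26 mV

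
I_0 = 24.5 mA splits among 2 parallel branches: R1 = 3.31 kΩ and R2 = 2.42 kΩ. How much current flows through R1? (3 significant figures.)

For two parallel branches, I_k = I_0 · (other R)/(sum of R).
I(R1) = 24.5 × 2.42/(3.31 + 2.42) = 24.5 × 0.4223 = 10.35 mA.

I ≈ 10.3 mA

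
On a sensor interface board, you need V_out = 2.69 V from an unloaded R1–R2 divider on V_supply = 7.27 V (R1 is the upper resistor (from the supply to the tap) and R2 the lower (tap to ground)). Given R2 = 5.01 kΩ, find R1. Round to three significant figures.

R1 ≈ 8.53 kΩ

The divider ratio is R2/(R1+R2) = 2.69/7.27 = 0.3700.
So R1 = R2 · (V_supply/V_out − 1) = 5.01 × (7.27/2.69 − 1) = 5.01 × 1.703 = 8.530 kΩ.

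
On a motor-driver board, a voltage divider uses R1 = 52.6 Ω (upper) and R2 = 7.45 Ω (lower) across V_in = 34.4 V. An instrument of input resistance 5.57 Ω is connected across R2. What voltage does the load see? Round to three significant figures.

R2 ‖ R_L = (7.45 × 5.57)/(7.45 + 5.57) = 3.187 Ω.
Then V_out = V_in · R2'/(R1 + R2') = 34.4 × 3.187/55.79 = 1.965 V.

V_out ≈ 1.97 V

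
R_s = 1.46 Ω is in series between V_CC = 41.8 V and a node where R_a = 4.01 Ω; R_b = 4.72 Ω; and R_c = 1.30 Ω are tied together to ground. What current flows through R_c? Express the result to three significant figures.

I ≈ 11.5 A

Parallel bank: R_p = 1/(1/4.01 + 1/4.72 + 1/1.30) = 0.8127 Ω.
Node voltage V_A = V_CC · R_p/(R_s + R_p) = 41.8 × 0.3576 = 14.95 V.
Branch current I = V_A/R_c = 14.95/1.30 = 11.50 A.
(Equivalently: I_total = 18.39 A, then current-divider fraction G_k/ΣG = 0.6252.)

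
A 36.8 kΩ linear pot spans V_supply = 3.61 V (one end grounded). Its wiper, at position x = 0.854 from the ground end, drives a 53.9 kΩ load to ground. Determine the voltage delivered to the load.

V_out ≈ 2.84 V

Lower segment x·R_p = 31.43 kΩ; upper segment (1−x)·R_p = 5.373 kΩ.
R_L loads the lower segment: effective lower R = 19.85 kΩ.
V_out = 3.61 × 19.85/(5.373 + 19.85) = 2.841 V.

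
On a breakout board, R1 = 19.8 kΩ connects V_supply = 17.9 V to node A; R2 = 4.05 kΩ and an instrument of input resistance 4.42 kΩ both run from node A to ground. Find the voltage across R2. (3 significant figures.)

V_out ≈ 1.73 V

The load sits in parallel with R2, giving an effective lower resistance R2' = R2·R_L/(R2+R_L) = 2.113 kΩ.
Then V_out = V_supply · R2'/(R1 + R2') = 17.9 × 2.113/21.91 = 1.726 V.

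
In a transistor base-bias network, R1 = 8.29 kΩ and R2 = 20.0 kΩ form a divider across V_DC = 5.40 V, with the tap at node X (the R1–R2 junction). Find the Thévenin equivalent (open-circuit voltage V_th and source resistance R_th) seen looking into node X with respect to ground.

V_th ≈ 3.82 V, R_th ≈ 5.86 kΩ

With X open, the divider is unloaded: V_th = 5.40 × 20.0/28.29 = 3.818 V.
Zeroing V_DC shorts the top of R1 to ground, so R_th = R1 ‖ R2 = 5.861 kΩ.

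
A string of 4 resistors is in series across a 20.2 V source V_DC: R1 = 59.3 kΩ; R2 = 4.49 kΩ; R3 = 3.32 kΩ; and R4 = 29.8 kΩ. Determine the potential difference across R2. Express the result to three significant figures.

Total series resistance ΣR = 59.3 + 4.49 + 3.32 + 29.8 = 96.91 kΩ.
Voltage divider: V = V_DC · (4.490 / 96.91) = 20.2 × 0.04633 = 0.9359 V.

V ≈ 0.936 V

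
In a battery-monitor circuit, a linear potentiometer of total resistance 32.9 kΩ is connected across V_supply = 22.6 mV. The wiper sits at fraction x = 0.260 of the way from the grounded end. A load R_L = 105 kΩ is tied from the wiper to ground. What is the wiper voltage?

Split the track: R_lower = x·R_p = 8.554 kΩ, R_upper = (1−x)·R_p = 24.35 kΩ.
(x·R_p) ‖ R_L = 7.910 kΩ.
Loaded-divider output: V_out = 22.6 × 0.2452 = 5.542 mV.

V_out ≈ 5.54 mV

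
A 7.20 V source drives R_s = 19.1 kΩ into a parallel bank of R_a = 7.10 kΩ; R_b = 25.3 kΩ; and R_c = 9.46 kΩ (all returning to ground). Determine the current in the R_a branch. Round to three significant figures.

I ≈ 0.157 mA

Parallel bank: R_p = 1/(1/7.10 + 1/25.3 + 1/9.46) = 3.496 kΩ.
Node voltage V_A = V_supply · R_p/(R_s + R_p) = 7.20 × 0.1547 = 1.114 V.
Branch current I = V_A/R_a = 1.114/7.10 = 0.1569 mA.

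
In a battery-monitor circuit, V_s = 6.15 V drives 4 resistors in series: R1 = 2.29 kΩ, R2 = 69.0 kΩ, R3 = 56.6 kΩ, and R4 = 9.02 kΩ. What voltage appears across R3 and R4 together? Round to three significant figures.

V ≈ 2.95 V

ΣR = 2.29 + 69.0 + 56.6 + 9.02 = 136.9 kΩ.
R_{R3..R4} = 56.6 + 9.02 = 65.62 kΩ.
By the voltage-divider rule, V = 6.15 × 65.62/136.9 = 2.948 V.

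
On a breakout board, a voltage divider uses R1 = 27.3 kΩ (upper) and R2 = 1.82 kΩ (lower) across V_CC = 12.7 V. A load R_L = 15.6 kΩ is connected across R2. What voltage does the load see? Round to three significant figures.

V_out ≈ 0.715 V

The load sits in parallel with R2, giving an effective lower resistance R2' = R2·R_L/(R2+R_L) = 1.630 kΩ.
Voltage divider with the loaded lower leg: V_out = 12.7 × 1.630/(27.3 + 1.630) = 12.7 × 0.05634 = 0.7155 V.
(Unloaded it would be 0.794 V; the load pulls it down.)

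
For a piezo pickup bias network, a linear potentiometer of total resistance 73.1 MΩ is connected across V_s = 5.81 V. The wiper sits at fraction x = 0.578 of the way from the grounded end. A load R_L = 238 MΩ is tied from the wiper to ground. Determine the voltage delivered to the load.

V_out ≈ 3.12 V

Lower segment x·R_p = 42.25 MΩ; upper segment (1−x)·R_p = 30.85 MΩ.
(x·R_p) ‖ R_L = 35.88 MΩ.
Loaded-divider output: V_out = 5.81 × 0.5377 = 3.124 V.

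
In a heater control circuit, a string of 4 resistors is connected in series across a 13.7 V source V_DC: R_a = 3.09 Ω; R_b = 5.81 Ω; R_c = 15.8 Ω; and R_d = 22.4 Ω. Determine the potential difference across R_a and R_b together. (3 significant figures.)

Series total: ΣR = 3.09 + 5.81 + 15.8 + 22.4 = 47.10 Ω.
R_{R_a..R_b} = 3.09 + 5.81 = 8.900 Ω.
V = V_DC · R/ΣR = 13.7 × 0.1890 = 2.589 V.

V ≈ 2.59 V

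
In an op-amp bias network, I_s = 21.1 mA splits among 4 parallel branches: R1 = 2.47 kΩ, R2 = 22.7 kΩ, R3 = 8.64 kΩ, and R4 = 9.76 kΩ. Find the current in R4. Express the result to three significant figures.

I ≈ 3.24 mA

Total conductance ΣG = 1/2.47 + 1/22.7 + 1/8.64 + 1/9.76 = 0.6671 (units of 1/kΩ).
Current divider: I(R4) = I_s · G_k/ΣG = 21.1 × (0.1025/0.6671) = 21.1 × 0.1536 = 3.241 mA.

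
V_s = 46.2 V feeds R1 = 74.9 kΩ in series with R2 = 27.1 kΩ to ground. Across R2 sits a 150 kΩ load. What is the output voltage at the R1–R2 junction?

V_out ≈ 10.8 V

The load sits in parallel with R2, giving an effective lower resistance R2' = R2·R_L/(R2+R_L) = 22.95 kΩ.
Then V_out = V_s · R2'/(R1 + R2') = 46.2 × 22.95/97.85 = 10.84 V.
(Unloaded it would be 12.3 V; the load pulls it down.)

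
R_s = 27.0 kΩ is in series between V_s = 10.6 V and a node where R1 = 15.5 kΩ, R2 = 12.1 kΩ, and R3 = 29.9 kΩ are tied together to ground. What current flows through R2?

I ≈ 0.149 mA

Combine the parallel branches: R_p = (1/15.5 + 1/12.1 + 1/29.9)⁻¹ = 5.537 kΩ.
V_A = 10.6 × 5.537/32.54 = 1.804 V.
I(R2) = V_A / R2 = 1.804/12.1 = 0.1491 mA.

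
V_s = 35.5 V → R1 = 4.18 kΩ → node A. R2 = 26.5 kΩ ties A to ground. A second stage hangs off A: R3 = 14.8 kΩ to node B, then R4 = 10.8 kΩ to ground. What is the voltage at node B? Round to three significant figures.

Looking into the second stage from A: R3 + R4 = 25.60 kΩ appears in parallel with R2.
R2 ‖ (R3+R4) = 13.02 kΩ.
V_A = 35.5 × 13.02/(4.18 + 13.02) = 26.87 V.
Stage 2 is unloaded, so V_B = V_A · R4/(R3+R4) = 26.87 × 10.8/25.60 = 11.34 V.

V_B ≈ 11.3 V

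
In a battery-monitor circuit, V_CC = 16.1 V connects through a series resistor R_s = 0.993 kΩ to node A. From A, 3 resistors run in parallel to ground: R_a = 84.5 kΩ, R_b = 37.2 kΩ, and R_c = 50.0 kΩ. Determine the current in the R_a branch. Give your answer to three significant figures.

I ≈ 0.180 mA

Combine the parallel branches: R_p = (1/84.5 + 1/37.2 + 1/50.0)⁻¹ = 17.03 kΩ.
V_A = 16.1 × 17.03/18.02 = 15.21 V.
I(R_a) = V_A / R_a = 15.21/84.5 = 0.1800 mA.
(Equivalently: I_total = 0.8932 mA, then current-divider fraction G_k/ΣG = 0.2016.)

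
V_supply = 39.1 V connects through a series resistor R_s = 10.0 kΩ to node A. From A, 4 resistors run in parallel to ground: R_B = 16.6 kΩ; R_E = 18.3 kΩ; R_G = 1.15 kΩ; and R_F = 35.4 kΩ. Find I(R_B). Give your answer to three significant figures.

Equivalent of the parallel group: R_p = 0.9875 kΩ.
V_A by voltage divider: V_A = 39.1 × 0.9875/(10.0 + 0.9875) = 3.514 V.
I(R_B) = V_A / R_B = 3.514/16.6 = 0.2117 mA.

I ≈ 0.212 mA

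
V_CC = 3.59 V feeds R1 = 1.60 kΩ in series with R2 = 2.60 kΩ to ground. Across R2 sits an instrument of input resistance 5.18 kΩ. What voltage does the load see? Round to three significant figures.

R2 ‖ R_L = (2.60 × 5.18)/(2.60 + 5.18) = 1.731 kΩ.
Now apply the divider: V_out = 3.59 × 0.5197 = 1.866 V.
(Unloaded it would be 2.22 V; the load pulls it down.)

V_out ≈ 1.87 V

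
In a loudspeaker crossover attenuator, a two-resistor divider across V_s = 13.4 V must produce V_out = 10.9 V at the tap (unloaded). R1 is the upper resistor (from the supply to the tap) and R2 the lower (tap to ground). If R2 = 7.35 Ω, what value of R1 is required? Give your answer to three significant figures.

The divider ratio is R2/(R1+R2) = 10.9/13.4 = 0.8134.
R1 = R2·(1/k − 1) = 7.35 × 0.2294 = 1.686 Ω.

R1 ≈ 1.69 Ω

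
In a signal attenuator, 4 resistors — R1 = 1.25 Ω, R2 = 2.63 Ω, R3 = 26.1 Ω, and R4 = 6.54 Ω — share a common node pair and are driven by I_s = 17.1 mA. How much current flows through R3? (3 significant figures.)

I ≈ 0.478 mA

ΣG = 1/1.25 + 1/2.63 + 1/26.1 + 1/6.54 = 1.371.
By the current-divider rule, I = I_s · G_k/ΣG = 17.1 × 0.02794 = 0.4777 mA.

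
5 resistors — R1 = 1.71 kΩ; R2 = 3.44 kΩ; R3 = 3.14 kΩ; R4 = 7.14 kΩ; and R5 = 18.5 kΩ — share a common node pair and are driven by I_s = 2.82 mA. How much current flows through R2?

Conductances: ΣG = 1/1.71 + 1/3.44 + 1/3.14 + 1/7.14 + 1/18.5 = 1.388 (1/kΩ).
Current divider: I(R2) = I_s · G_k/ΣG = 2.82 × (0.2907/1.388) = 2.82 × 0.2094 = 0.5906 mA.

I ≈ 0.591 mA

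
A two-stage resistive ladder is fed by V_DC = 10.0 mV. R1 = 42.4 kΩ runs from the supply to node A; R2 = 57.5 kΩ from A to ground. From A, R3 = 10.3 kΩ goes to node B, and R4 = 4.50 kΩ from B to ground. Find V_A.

V_A ≈ 2.17 mV

The second stage (R3 + R4 = 14.80 kΩ) loads node A in parallel with R2.
Effective lower resistance at A: R2 ‖ 14.80 = 11.77 kΩ.
So V_A = 10.0 × 0.2173 = 2.173 mV.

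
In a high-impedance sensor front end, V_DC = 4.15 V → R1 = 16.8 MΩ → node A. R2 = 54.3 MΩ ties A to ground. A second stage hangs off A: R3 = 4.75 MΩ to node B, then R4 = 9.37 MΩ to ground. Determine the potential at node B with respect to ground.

V_B ≈ 1.10 V

The second stage (R3 + R4 = 14.12 MΩ) loads node A in parallel with R2.
Effective lower resistance at A: R2 ‖ 14.12 = 11.21 MΩ.
First divider: V_A = V_DC · 11.21/(16.8 + 11.21) = 1.661 V.
Then the unloaded second divider: V_B = V_A × R4/(R3+R4) = 1.661 × 0.6636 = 1.102 V.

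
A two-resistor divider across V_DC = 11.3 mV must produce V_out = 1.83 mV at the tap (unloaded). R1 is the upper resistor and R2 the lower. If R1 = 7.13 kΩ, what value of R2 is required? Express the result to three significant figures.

R2 ≈ 1.38 kΩ

The divider ratio is R2/(R1+R2) = 1.83/11.3 = 0.1619.
Rearranging, R2 = R1·k/(1−k) = 7.13 × 0.1932 = 1.378 kΩ.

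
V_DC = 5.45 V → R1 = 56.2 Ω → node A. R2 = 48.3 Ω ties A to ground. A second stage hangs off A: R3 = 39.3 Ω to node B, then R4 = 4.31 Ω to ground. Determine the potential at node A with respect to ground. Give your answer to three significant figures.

V_A ≈ 1.58 V

The second stage (R3 + R4 = 43.61 Ω) loads node A in parallel with R2.
Effective lower resistance at A: R2 ‖ 43.61 = 22.92 Ω.
First divider: V_A = V_DC · 22.92/(56.2 + 22.92) = 1.579 V.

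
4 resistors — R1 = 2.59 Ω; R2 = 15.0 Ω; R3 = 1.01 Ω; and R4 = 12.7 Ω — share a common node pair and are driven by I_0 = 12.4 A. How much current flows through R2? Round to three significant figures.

ΣG = 1/2.59 + 1/15.0 + 1/1.01 + 1/12.7 = 1.522.
R2 takes the fraction G_k/ΣG = 0.06667/1.522 = 0.04381, so I = 12.4 × 0.04381 = 0.5433 A.

I ≈ 0.543 A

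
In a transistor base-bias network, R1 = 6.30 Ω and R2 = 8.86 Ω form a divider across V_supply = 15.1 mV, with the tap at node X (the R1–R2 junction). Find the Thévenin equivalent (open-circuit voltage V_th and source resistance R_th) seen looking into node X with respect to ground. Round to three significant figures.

Open-circuit (no load on X): V_th = V_supply · R2/(R1 + R2) = 15.1 × 8.86/(6.300 + 8.86) = 8.825 mV.
Zeroing V_supply shorts the top of R1 to ground, so R_th = R1 ‖ R2 = 3.682 Ω.

V_th ≈ 8.82 mV, R_th ≈ 3.68 Ω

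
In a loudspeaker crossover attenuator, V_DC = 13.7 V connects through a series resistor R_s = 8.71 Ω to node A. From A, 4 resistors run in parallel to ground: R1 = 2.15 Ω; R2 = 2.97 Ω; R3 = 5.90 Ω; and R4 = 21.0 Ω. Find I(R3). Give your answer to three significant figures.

I ≈ 0.235 A

Equivalent of the parallel group: R_p = 0.9814 Ω.
Node voltage V_A = V_DC · R_p/(R_s + R_p) = 13.7 × 0.1013 = 1.387 V.
I(R3) = V_A / R3 = 1.387/5.90 = 0.2351 A.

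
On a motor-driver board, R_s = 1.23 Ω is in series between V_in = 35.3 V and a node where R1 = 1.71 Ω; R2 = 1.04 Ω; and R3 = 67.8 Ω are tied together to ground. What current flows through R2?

Equivalent of the parallel group: R_p = 0.6406 Ω.
V_A = 35.3 × 0.6406/1.871 = 12.09 V.
Branch current I = V_A/R2 = 12.09/1.04 = 11.62 A.

I ≈ 11.6 A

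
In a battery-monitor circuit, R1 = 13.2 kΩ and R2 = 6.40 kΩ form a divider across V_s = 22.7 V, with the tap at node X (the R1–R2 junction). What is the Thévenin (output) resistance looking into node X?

R_th ≈ 4.31 kΩ

Looking into X with the source shorted: R_th = R1·R2/(R1+R2) = 13.20 × 6.40/19.60 = 4.310 kΩ.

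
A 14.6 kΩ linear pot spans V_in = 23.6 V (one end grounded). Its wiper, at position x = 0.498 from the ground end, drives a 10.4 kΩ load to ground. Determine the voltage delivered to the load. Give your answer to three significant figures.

V_out ≈ 8.70 V

Split the track: R_lower = x·R_p = 7.271 kΩ, R_upper = (1−x)·R_p = 7.329 kΩ.
Lower segment in parallel with the load: 7.271 ‖ 10.4 = 4.279 kΩ.
Loaded-divider output: V_out = 23.6 × 0.3686 = 8.700 V.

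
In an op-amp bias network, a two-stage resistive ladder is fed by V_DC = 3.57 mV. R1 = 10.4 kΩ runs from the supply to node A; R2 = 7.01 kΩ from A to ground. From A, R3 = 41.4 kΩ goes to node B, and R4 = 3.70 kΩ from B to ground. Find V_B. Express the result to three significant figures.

Looking into the second stage from A: R3 + R4 = 45.10 kΩ appears in parallel with R2.
Effective lower resistance at A: R2 ‖ 45.10 = 6.067 kΩ.
First divider: V_A = V_DC · 6.067/(10.4 + 6.067) = 1.315 mV.
Then the unloaded second divider: V_B = V_A × R4/(R3+R4) = 1.315 × 0.08204 = 0.1079 mV.

V_B ≈ 0.108 mV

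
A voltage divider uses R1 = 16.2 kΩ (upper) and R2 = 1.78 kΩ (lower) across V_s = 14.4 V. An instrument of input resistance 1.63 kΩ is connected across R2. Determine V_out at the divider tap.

V_out ≈ 0.719 V

R2 ‖ R_L = (1.78 × 1.63)/(1.78 + 1.63) = 0.8509 kΩ.
Now apply the divider: V_out = 14.4 × 0.04990 = 0.7186 V.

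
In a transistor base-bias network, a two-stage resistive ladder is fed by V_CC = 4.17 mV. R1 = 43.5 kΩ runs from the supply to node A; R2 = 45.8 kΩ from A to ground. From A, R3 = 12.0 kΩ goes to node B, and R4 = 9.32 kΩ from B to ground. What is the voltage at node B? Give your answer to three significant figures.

Looking into the second stage from A: R3 + R4 = 21.32 kΩ appears in parallel with R2.
R2 ‖ (R3+R4) = 14.55 kΩ.
V_A = 4.17 × 14.55/(43.5 + 14.55) = 1.045 mV.
Then the unloaded second divider: V_B = V_A × R4/(R3+R4) = 1.045 × 0.4371 = 0.4569 mV.

V_B ≈ 0.457 mV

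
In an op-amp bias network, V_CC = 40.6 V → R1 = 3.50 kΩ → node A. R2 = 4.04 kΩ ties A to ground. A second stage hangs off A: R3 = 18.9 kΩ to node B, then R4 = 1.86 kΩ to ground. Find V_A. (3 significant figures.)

The second stage (R3 + R4 = 20.76 kΩ) loads node A in parallel with R2.
Effective lower resistance at A: R2 ‖ 20.76 = 3.382 kΩ.
First divider: V_A = V_CC · 3.382/(3.50 + 3.382) = 19.95 V.

V_A ≈ 20.0 V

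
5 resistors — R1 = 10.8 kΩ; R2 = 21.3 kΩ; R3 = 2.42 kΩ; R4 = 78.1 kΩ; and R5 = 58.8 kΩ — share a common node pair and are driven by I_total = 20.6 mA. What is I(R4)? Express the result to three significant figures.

I ≈ 0.453 mA

Conductances: ΣG = 1/10.8 + 1/21.3 + 1/2.42 + 1/78.1 + 1/58.8 = 0.5826 (1/kΩ).
Current divider: I(R4) = I_total · G_k/ΣG = 20.6 × (0.01280/0.5826) = 20.6 × 0.02198 = 0.4528 mA.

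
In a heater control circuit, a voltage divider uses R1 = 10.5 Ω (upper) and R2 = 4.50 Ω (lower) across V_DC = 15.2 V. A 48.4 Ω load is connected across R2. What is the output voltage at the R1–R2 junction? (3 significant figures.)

V_out ≈ 4.28 V

R2 ‖ R_L = (4.50 × 48.4)/(4.50 + 48.4) = 4.117 Ω.
Then V_out = V_DC · R2'/(R1 + R2') = 15.2 × 4.117/14.62 = 4.281 V.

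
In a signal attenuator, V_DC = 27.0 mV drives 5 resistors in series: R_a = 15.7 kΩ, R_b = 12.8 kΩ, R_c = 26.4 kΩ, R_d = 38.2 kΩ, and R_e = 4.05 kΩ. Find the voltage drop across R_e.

ΣR = 15.7 + 12.8 + 26.4 + 38.2 + 4.05 = 97.15 kΩ.
V = V_DC · R/ΣR = 27.0 × 0.04169 = 1.126 mV.

V ≈ 1.13 mV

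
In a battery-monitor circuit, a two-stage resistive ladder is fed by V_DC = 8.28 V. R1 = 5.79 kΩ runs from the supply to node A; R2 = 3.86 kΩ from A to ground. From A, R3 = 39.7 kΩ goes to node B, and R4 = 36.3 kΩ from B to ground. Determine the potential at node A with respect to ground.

The second stage (R3 + R4 = 76.00 kΩ) loads node A in parallel with R2.
Effective lower resistance at A: R2 ‖ 76.00 = 3.673 kΩ.
First divider: V_A = V_DC · 3.673/(5.79 + 3.673) = 3.214 V.

V_A ≈ 3.21 V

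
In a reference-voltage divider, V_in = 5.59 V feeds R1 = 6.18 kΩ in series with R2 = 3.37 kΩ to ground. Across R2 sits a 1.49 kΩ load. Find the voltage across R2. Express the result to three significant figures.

V_out ≈ 0.801 V

First combine the lower leg with the load: R2 ‖ R_L = 1.033 kΩ.
Voltage divider with the loaded lower leg: V_out = 5.59 × 1.033/(6.18 + 1.033) = 5.59 × 0.1432 = 0.8007 V.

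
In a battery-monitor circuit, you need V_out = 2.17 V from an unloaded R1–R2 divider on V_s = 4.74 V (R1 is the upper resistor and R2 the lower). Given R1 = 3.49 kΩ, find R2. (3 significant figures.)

V_out/V_s = R2/(R1+R2) = 0.4578.
Rearranging, R2 = R1·k/(1−k) = 3.49 × 0.8444 = 2.947 kΩ.

R2 ≈ 2.95 kΩ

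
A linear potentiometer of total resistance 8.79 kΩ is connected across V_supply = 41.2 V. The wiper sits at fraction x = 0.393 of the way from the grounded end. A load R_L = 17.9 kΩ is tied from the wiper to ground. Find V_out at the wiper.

V_out ≈ 14.5 V

The pot divides into 5.336 kΩ above the wiper and 3.454 kΩ below.
R_L loads the lower segment: effective lower R = 2.896 kΩ.
Then V_out = V_supply · 2.896/(5.336 + 2.896) = 14.49 V.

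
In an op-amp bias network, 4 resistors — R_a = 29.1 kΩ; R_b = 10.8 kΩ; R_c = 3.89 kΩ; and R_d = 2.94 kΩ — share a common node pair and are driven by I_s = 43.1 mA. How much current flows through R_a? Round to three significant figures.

I ≈ 2.05 mA

Conductances: ΣG = 1/29.1 + 1/10.8 + 1/3.89 + 1/2.94 = 0.7242 (1/kΩ).
R_a takes the fraction G_k/ΣG = 0.03436/0.7242 = 0.04745, so I = 43.1 × 0.04745 = 2.045 mA.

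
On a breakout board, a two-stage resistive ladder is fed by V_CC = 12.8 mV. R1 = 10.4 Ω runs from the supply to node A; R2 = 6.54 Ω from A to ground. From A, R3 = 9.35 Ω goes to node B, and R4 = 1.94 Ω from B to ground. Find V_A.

V_A ≈ 3.65 mV

Node A sees R2 in parallel with the series input of stage 2, R3 + R4 = 11.29 Ω.
R2 ‖ (R3+R4) = 4.141 Ω.
First divider: V_A = V_CC · 4.141/(10.4 + 4.141) = 3.645 mV.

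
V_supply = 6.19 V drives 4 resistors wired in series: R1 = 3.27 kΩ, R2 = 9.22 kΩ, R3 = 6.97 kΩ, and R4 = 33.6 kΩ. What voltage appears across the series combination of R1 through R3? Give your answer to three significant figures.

Total series resistance ΣR = 3.27 + 9.22 + 6.97 + 33.6 = 53.06 kΩ.
R_{R1..R3} = 3.27 + 9.22 + 6.97 = 19.46 kΩ.
V = V_supply · R/ΣR = 6.19 × 0.3668 = 2.270 V.

V ≈ 2.27 V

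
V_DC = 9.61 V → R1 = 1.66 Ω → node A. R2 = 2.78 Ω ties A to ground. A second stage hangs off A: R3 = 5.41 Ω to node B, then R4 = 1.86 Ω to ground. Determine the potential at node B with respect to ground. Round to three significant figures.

Node A sees R2 in parallel with the series input of stage 2, R3 + R4 = 7.270 Ω.
R2 ‖ (R3+R4) = 2.011 Ω.
V_A = 9.61 × 2.011/(1.66 + 2.011) = 5.264 V.
Then the unloaded second divider: V_B = V_A × R4/(R3+R4) = 5.264 × 0.2558 = 1.347 V.

V_B ≈ 1.35 V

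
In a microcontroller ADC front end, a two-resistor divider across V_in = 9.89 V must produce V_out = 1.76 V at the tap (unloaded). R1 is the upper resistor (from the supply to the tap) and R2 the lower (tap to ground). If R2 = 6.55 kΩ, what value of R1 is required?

R1 ≈ 30.3 kΩ

The divider ratio is R2/(R1+R2) = 1.76/9.89 = 0.1780.
So R1 = R2 · (V_in/V_out − 1) = 6.55 × (9.89/1.76 − 1) = 6.55 × 4.619 = 30.26 kΩ.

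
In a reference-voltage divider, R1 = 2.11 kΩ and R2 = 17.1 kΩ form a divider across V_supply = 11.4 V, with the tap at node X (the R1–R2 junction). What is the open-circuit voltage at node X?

V_th is the unloaded tap voltage: V_supply · R2/(R1+R2) = 11.4 × 0.8902 = 10.15 V.

V_th ≈ 10.1 V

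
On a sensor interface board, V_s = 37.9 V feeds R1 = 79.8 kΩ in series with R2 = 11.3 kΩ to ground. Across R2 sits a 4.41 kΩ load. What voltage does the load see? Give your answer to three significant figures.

First combine the lower leg with the load: R2 ‖ R_L = 3.172 kΩ.
Voltage divider with the loaded lower leg: V_out = 37.9 × 3.172/(79.8 + 3.172) = 37.9 × 0.03823 = 1.449 V.

V_out ≈ 1.45 V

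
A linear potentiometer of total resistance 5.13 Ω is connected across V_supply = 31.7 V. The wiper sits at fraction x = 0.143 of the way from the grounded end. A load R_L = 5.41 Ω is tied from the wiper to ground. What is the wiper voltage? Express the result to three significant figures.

The pot divides into 4.396 Ω above the wiper and 0.7336 Ω below.
Lower segment in parallel with the load: 0.7336 ‖ 5.41 = 0.6460 Ω.
Then V_out = V_supply · 0.6460/(4.396 + 0.6460) = 4.061 V.

V_out ≈ 4.06 V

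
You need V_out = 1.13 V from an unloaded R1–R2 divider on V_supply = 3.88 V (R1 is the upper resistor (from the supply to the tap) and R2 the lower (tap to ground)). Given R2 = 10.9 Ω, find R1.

Required fraction k = V_out/V_supply = 0.2912.
R1 = R2·(1/k − 1) = 10.9 × 2.434 = 26.53 Ω.

R1 ≈ 26.5 Ω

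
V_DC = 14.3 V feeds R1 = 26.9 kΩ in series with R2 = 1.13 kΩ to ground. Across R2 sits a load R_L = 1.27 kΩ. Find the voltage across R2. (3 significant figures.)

The load sits in parallel with R2, giving an effective lower resistance R2' = R2·R_L/(R2+R_L) = 0.5980 kΩ.
Now apply the divider: V_out = 14.3 × 0.02175 = 0.3110 V.

V_out ≈ 0.311 V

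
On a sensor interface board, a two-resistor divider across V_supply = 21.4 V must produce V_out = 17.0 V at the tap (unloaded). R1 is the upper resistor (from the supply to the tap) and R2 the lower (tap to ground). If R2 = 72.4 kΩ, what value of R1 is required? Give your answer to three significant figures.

R1 ≈ 18.7 kΩ

V_out/V_supply = R2/(R1+R2) = 0.7944.
R1 = R2·(1/k − 1) = 72.4 × 0.2588 = 18.74 kΩ.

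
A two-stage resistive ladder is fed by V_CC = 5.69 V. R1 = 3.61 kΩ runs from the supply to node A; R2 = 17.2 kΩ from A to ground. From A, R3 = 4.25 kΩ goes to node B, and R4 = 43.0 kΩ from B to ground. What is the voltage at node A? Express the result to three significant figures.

V_A ≈ 4.42 V

The second stage (R3 + R4 = 47.25 kΩ) loads node A in parallel with R2.
Effective lower resistance at A: R2 ‖ 47.25 = 12.61 kΩ.
V_A = 5.69 × 12.61/(3.61 + 12.61) = 4.424 V.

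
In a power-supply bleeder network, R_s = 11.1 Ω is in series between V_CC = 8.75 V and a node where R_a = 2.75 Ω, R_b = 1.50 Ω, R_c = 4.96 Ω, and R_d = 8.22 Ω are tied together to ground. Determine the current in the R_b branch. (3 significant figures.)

Combine the parallel branches: R_p = (1/2.75 + 1/1.50 + 1/4.96 + 1/8.22)⁻¹ = 0.7388 Ω.
Node voltage V_A = V_CC · R_p/(R_s + R_p) = 8.75 × 0.06240 = 0.5460 V.
I(R_b) = V_A / R_b = 0.5460/1.50 = 0.3640 A.

I ≈ 0.364 A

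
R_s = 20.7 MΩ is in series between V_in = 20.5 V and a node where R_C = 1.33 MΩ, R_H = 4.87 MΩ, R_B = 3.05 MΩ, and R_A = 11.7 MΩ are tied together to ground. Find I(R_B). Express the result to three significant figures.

I ≈ 0.229 µA

Equivalent of the parallel group: R_p = 0.7296 MΩ.
Node voltage V_A = V_in · R_p/(R_s + R_p) = 20.5 × 0.03405 = 0.6980 V.
Branch current I = V_A/R_B = 0.6980/3.05 = 0.2288 µA.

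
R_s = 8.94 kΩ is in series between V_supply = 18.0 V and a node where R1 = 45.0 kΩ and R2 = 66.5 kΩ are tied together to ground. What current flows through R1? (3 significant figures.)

I ≈ 0.300 mA

Parallel bank: R_p = 1/(1/45.0 + 1/66.5) = 26.84 kΩ.
V_A = 18.0 × 26.84/35.78 = 13.50 V.
I(R1) = V_A / R1 = 13.50/45.0 = 0.3001 mA.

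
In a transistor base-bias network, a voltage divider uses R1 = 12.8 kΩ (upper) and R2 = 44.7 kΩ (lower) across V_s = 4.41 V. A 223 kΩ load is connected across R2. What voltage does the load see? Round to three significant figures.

V_out ≈ 3.28 V

R2 ‖ R_L = (44.7 × 223)/(44.7 + 223) = 37.24 kΩ.
Now apply the divider: V_out = 4.41 × 0.7442 = 3.282 V.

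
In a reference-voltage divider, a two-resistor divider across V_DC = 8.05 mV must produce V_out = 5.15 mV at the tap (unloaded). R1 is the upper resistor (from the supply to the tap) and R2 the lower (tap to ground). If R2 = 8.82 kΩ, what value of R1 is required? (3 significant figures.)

The divider ratio is R2/(R1+R2) = 5.15/8.05 = 0.6398.
Rearranging, R1 = R2·(1−k)/k = 8.82 × 0.5631 = 4.967 kΩ.

R1 ≈ 4.97 kΩ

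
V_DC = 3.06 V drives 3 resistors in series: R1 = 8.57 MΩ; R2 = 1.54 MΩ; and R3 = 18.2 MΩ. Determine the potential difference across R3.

V ≈ 1.97 V

Series total: ΣR = 8.57 + 1.54 + 18.2 = 28.31 MΩ.
Voltage divider: V = V_DC · (18.20 / 28.31) = 3.06 × 0.6429 = 1.967 V.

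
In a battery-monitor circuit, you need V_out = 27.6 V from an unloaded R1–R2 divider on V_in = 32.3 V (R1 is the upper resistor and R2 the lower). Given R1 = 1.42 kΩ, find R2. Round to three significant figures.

R2 ≈ 8.34 kΩ

Required fraction k = V_out/V_in = 0.8545.
Rearranging, R2 = R1·k/(1−k) = 1.42 × 5.872 = 8.339 kΩ.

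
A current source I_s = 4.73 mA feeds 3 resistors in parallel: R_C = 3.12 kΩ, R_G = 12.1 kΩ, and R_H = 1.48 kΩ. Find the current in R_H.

I ≈ 2.96 mA

Conductances: ΣG = 1/3.12 + 1/12.1 + 1/1.48 = 1.079 (1/kΩ).
R_H takes the fraction G_k/ΣG = 0.6757/1.079 = 0.6263, so I = 4.73 × 0.6263 = 2.962 mA.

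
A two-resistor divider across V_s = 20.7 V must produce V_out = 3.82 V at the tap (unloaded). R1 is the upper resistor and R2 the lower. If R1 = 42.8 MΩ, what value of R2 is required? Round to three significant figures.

R2 ≈ 9.69 MΩ

The divider ratio is R2/(R1+R2) = 3.82/20.7 = 0.1845.
R2 = R1 · 0.1845/(1 − 0.1845) = 9.686 MΩ.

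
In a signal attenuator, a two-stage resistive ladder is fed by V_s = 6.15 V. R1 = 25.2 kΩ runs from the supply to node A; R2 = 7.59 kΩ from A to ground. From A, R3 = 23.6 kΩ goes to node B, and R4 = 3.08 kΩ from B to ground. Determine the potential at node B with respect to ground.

Looking into the second stage from A: R3 + R4 = 26.68 kΩ appears in parallel with R2.
R2 ‖ (R3+R4) = 5.909 kΩ.
V_A = 6.15 × 5.909/(25.2 + 5.909) = 1.168 V.
Stage 2 is unloaded, so V_B = V_A · R4/(R3+R4) = 1.168 × 3.08/26.68 = 0.1349 V.

V_B ≈ 0.135 V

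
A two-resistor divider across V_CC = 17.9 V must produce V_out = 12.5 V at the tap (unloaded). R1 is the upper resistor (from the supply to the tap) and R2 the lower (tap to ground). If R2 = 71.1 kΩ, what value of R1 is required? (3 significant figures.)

R1 ≈ 30.7 kΩ

Required fraction k = V_out/V_CC = 0.6983.
R1 = R2·(1/k − 1) = 71.1 × 0.4320 = 30.72 kΩ.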